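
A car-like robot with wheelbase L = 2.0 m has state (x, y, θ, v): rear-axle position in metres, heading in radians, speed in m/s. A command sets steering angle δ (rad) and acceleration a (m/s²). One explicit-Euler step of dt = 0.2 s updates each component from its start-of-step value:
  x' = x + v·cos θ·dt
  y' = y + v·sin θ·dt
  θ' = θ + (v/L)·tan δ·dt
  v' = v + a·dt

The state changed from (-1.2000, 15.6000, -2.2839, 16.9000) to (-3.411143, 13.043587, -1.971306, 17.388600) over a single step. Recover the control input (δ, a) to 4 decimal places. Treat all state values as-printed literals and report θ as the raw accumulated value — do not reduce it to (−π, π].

δ = 0.1829, a = 2.4430

a = (v'−v)/dt = (0.488600)/0.2 = 2.4430
Δθ = θ'−θ = 0.312594;  (v·dt/L) = 16.9000·0.2/2.0 = 1.690000
tan δ = Δθ·L/(v·dt) = 0.184967  →  δ = 0.1829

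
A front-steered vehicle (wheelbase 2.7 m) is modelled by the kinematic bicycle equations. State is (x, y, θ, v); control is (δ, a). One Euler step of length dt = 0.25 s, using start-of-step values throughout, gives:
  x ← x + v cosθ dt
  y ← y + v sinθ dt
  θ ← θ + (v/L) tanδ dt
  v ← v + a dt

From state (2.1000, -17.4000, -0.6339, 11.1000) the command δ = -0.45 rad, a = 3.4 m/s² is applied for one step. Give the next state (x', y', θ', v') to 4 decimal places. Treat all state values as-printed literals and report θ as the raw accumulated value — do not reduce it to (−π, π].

(4.3359, -19.0436, -1.1304, 11.9500)

x' = 2.1000 + 11.1000·cos(-0.6339)·0.25 = 4.3359
y' = -17.4000 + 11.1000·sin(-0.6339)·0.25 = -19.0436
θ' = -0.6339 + (11.1000/2.7)·tan(-0.45)·0.25 = -1.1304
v' = 11.1000 + 3.4000·0.25 = 11.9500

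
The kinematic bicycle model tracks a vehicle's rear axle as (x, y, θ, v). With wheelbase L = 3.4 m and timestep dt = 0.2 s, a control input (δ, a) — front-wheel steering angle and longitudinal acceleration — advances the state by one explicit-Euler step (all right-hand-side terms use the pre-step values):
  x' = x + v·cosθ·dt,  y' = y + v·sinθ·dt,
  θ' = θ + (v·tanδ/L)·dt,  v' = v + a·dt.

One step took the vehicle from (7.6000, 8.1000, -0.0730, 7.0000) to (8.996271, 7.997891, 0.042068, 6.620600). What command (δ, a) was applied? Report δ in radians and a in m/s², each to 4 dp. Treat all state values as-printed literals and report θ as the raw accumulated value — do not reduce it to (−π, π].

a = (v'−v)/dt = (-0.379400)/0.2 = -1.8970
Δθ = θ'−θ = 0.115068;  (v·dt/L) = 7.0000·0.2/3.4 = 0.411765
tan δ = Δθ·L/(v·dt) = 0.279451  →  δ = 0.2725

δ = 0.2725, a = -1.8970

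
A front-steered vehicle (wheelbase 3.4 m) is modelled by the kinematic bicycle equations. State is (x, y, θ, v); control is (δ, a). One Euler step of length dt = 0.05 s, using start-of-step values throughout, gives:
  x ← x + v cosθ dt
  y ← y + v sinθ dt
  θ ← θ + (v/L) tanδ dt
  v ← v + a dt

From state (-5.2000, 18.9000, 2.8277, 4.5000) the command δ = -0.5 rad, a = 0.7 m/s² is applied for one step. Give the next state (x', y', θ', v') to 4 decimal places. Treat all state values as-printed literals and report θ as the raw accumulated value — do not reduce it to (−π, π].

x' = -5.2000 + 4.5000·cos(2.8277)·0.05 = -5.4140
y' = 18.9000 + 4.5000·sin(2.8277)·0.05 = 18.9695
θ' = 2.8277 + (4.5000/3.4)·tan(-0.5)·0.05 = 2.7915
v' = 4.5000 + 0.7000·0.05 = 4.5350

(-5.4140, 18.9695, 2.7915, 4.5350)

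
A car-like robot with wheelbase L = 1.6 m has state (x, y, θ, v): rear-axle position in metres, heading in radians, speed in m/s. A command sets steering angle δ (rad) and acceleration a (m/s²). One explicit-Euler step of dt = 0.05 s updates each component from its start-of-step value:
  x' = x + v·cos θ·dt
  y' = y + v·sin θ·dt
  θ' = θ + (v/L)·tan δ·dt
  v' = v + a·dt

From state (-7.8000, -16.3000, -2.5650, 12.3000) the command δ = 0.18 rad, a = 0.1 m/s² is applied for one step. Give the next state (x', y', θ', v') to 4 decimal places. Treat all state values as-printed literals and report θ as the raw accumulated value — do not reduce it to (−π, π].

(-8.3156, -16.6353, -2.4951, 12.3050)

x' = -7.8000 + 12.3000·cos(-2.5650)·0.05 = -8.3156
y' = -16.3000 + 12.3000·sin(-2.5650)·0.05 = -16.6353
θ' = -2.5650 + (12.3000/1.6)·tan(0.18)·0.05 = -2.4951
v' = 12.3000 + 0.1000·0.05 = 12.3050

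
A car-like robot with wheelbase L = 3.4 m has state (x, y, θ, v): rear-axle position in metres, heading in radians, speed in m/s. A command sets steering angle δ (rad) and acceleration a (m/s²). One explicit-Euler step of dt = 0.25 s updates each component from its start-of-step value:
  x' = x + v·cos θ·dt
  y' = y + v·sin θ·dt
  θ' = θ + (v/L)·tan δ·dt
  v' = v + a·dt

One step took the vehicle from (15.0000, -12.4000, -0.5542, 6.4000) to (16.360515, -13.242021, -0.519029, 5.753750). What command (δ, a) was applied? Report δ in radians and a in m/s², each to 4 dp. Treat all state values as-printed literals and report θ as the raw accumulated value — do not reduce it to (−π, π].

a = (v'−v)/dt = (-0.646250)/0.25 = -2.5850
Δθ = θ'−θ = 0.035171;  (v·dt/L) = 6.4000·0.25/3.4 = 0.470588
tan δ = Δθ·L/(v·dt) = 0.074738  →  δ = 0.0746

δ = 0.0746, a = -2.5850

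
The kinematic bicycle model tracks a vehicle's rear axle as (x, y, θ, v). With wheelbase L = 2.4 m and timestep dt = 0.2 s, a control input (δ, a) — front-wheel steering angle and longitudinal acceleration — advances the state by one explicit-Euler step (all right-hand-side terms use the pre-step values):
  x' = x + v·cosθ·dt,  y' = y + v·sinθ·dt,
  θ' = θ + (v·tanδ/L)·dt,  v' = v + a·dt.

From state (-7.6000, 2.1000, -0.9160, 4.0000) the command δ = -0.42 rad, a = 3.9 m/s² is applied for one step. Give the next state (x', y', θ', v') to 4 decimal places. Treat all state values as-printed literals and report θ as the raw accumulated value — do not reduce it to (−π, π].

x' = -7.6000 + 4.0000·cos(-0.9160)·0.2 = -7.1128
y' = 2.1000 + 4.0000·sin(-0.9160)·0.2 = 1.4655
θ' = -0.9160 + (4.0000/2.4)·tan(-0.42)·0.2 = -1.0649
v' = 4.0000 + 3.9000·0.2 = 4.7800

(-7.1128, 1.4655, -1.0649, 4.7800)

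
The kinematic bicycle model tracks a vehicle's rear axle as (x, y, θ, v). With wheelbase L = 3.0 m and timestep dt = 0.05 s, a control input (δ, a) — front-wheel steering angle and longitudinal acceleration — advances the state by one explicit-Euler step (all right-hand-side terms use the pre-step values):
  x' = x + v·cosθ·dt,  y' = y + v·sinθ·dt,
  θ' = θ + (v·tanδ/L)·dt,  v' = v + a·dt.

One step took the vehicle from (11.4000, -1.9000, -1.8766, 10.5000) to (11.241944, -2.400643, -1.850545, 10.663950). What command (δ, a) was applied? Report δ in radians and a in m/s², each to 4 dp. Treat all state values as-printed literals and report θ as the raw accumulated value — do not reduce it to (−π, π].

a = (v'−v)/dt = (0.163950)/0.05 = 3.2790
Δθ = θ'−θ = 0.026055;  (v·dt/L) = 10.5000·0.05/3.0 = 0.175000
tan δ = Δθ·L/(v·dt) = 0.148886  →  δ = 0.1478

δ = 0.1478, a = 3.2790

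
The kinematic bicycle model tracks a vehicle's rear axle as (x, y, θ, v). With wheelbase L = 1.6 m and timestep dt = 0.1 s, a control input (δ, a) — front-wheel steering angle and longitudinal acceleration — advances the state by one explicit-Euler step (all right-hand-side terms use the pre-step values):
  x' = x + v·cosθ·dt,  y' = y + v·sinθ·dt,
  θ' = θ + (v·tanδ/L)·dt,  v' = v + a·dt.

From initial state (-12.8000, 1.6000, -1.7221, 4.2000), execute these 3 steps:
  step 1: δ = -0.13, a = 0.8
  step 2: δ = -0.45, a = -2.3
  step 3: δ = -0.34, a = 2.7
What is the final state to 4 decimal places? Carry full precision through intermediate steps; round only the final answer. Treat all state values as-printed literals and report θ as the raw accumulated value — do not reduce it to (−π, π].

(-13.0677, 0.3791, -1.9752, 4.3200)

after step 1 (δ=-0.13, a=0.8): (-12.863305, 1.184798, -1.756419, 4.280000)
after step 2 (δ=-0.45, a=-2.3): (-12.942296, 0.764151, -1.885636, 4.050000)
after step 3 (δ=-0.34, a=2.7): (-13.067710, 0.379058, -1.975175, 4.320000)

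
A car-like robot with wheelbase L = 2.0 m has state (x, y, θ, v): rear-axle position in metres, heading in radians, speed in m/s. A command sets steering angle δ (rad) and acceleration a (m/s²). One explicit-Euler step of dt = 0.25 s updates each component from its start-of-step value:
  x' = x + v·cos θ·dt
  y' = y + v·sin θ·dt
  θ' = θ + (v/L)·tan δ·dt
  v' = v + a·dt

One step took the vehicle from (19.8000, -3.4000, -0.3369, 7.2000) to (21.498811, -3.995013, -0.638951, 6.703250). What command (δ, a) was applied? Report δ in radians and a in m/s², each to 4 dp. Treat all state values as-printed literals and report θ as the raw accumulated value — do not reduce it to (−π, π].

a = (v'−v)/dt = (-0.496750)/0.25 = -1.9870
Δθ = θ'−θ = -0.302051;  (v·dt/L) = 7.2000·0.25/2.0 = 0.900000
tan δ = Δθ·L/(v·dt) = -0.335612  →  δ = -0.3238

δ = -0.3238, a = -1.9870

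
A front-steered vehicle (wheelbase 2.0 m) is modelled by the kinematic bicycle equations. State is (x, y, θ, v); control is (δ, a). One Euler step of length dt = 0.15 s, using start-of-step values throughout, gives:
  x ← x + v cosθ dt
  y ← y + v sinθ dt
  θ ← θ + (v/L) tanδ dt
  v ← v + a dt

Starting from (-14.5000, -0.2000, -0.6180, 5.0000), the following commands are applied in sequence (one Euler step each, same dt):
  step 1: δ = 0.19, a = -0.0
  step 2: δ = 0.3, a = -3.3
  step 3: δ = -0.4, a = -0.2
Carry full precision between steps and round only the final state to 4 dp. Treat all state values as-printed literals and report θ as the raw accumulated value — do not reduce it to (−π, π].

(-12.6335, -1.3056, -0.5727, 4.4750)

after step 1 (δ=0.19, a=-0.0): (-13.888721, -0.634555, -0.545880, 5.000000)
after step 2 (δ=0.3, a=-3.3): (-13.247718, -1.023933, -0.429879, 4.505000)
after step 3 (δ=-0.4, a=-0.2): (-12.633450, -1.305559, -0.572730, 4.475000)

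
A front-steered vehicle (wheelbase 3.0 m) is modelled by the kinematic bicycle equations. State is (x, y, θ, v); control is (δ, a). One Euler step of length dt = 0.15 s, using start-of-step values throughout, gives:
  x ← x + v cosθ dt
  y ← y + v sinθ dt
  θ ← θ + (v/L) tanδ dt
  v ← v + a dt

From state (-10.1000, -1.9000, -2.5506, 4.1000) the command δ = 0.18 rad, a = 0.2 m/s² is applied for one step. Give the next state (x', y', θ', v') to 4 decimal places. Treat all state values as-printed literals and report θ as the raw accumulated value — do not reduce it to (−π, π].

x' = -10.1000 + 4.1000·cos(-2.5506)·0.15 = -10.6107
y' = -1.9000 + 4.1000·sin(-2.5506)·0.15 = -2.2427
θ' = -2.5506 + (4.1000/3.0)·tan(0.18)·0.15 = -2.5133
v' = 4.1000 + 0.2000·0.15 = 4.1300

(-10.6107, -2.2427, -2.5133, 4.1300)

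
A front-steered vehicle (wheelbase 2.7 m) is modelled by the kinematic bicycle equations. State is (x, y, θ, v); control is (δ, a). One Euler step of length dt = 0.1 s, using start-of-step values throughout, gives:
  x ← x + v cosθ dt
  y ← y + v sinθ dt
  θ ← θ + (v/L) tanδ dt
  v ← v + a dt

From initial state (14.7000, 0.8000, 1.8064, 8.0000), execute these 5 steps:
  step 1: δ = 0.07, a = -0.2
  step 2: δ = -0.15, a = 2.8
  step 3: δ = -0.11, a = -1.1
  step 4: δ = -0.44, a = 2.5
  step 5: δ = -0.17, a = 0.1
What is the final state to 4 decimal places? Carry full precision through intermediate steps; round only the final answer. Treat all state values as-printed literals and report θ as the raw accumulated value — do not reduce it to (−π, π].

(13.9630, 4.7990, 1.5532, 8.4100)

after step 1 (δ=0.07, a=-0.2): (14.513256, 1.577899, 1.827175, 7.980000)
after step 2 (δ=-0.15, a=2.8): (14.310900, 2.349816, 1.782506, 8.260000)
after step 3 (δ=-0.11, a=-1.1): (14.137331, 3.157374, 1.748718, 8.150000)
after step 4 (δ=-0.44, a=2.5): (13.993089, 3.959508, 1.606612, 8.400000)
after step 5 (δ=-0.17, a=0.1): (13.963011, 4.798969, 1.553207, 8.410000)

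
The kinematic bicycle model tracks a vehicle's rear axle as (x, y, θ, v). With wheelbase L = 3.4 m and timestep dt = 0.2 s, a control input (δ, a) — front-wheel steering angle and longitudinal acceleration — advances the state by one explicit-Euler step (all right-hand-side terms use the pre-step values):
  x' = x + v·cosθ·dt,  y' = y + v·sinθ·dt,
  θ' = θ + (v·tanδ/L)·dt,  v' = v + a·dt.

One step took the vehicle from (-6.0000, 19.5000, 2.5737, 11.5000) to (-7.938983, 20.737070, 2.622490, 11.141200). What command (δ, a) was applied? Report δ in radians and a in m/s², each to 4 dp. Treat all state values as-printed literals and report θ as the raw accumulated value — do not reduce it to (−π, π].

a = (v'−v)/dt = (-0.358800)/0.2 = -1.7940
Δθ = θ'−θ = 0.048790;  (v·dt/L) = 11.5000·0.2/3.4 = 0.676471
tan δ = Δθ·L/(v·dt) = 0.072124  →  δ = 0.0720

δ = 0.0720, a = -1.7940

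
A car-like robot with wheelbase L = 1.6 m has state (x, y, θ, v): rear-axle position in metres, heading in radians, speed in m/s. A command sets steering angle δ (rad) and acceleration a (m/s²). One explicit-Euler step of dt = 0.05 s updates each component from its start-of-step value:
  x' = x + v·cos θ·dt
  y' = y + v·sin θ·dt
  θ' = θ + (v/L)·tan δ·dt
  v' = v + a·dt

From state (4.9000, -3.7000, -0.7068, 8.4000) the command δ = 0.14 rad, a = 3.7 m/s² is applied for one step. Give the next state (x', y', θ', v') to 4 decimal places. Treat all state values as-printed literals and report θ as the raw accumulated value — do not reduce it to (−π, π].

x' = 4.9000 + 8.4000·cos(-0.7068)·0.05 = 5.2194
y' = -3.7000 + 8.4000·sin(-0.7068)·0.05 = -3.9727
θ' = -0.7068 + (8.4000/1.6)·tan(0.14)·0.05 = -0.6698
v' = 8.4000 + 3.7000·0.05 = 8.5850

(5.2194, -3.9727, -0.6698, 8.5850)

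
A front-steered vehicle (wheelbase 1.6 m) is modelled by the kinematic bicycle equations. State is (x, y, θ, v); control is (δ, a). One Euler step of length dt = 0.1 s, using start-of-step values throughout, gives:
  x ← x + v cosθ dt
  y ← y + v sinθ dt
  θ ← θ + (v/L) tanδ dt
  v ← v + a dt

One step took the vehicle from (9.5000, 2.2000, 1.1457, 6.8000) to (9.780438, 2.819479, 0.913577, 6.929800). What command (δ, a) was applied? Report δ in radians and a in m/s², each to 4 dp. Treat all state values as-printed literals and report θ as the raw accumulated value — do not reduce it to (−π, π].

a = (v'−v)/dt = (0.129800)/0.1 = 1.2980
Δθ = θ'−θ = -0.232123;  (v·dt/L) = 6.8000·0.1/1.6 = 0.425000
tan δ = Δθ·L/(v·dt) = -0.546172  →  δ = -0.4999

δ = -0.4999, a = 1.2980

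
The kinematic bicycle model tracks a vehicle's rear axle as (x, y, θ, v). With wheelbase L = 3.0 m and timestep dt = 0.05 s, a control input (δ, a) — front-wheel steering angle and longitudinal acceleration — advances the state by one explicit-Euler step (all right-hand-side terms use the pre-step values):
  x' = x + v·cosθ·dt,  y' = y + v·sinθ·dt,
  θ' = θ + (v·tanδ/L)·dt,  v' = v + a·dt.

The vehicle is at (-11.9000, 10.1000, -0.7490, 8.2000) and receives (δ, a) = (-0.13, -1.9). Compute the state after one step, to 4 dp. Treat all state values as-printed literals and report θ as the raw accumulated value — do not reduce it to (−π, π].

(-11.5997, 9.8208, -0.7669, 8.1050)

x' = -11.9000 + 8.2000·cos(-0.7490)·0.05 = -11.5997
y' = 10.1000 + 8.2000·sin(-0.7490)·0.05 = 9.8208
θ' = -0.7490 + (8.2000/3.0)·tan(-0.13)·0.05 = -0.7669
v' = 8.2000 − 1.9000·0.05 = 8.1050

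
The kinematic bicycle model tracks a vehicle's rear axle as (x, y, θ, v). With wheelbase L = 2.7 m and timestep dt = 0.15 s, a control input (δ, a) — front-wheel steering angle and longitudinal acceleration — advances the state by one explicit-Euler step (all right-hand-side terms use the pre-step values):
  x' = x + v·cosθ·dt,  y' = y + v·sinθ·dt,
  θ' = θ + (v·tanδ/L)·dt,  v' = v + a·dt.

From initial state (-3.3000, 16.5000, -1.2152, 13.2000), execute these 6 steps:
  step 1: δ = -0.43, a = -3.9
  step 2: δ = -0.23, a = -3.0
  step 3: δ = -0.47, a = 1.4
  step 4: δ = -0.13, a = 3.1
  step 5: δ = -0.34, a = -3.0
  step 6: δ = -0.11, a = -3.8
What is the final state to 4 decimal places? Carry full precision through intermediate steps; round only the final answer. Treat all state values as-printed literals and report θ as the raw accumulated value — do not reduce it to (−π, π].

(-6.1322, 6.4399, -2.4772, 11.8200)

after step 1 (δ=-0.43, a=-3.9): (-2.610664, 14.643871, -1.551522, 12.615000)
after step 2 (δ=-0.23, a=-3.0): (-2.574195, 12.751972, -1.715618, 12.165000)
after step 3 (δ=-0.47, a=1.4): (-2.837534, 10.946324, -2.058918, 12.375000)
after step 4 (δ=-0.13, a=3.1): (-3.708056, 9.306856, -2.148800, 12.840000)
after step 5 (δ=-0.34, a=-3.0): (-4.760331, 7.693724, -2.401132, 12.390000)
after step 6 (δ=-0.11, a=-3.8): (-6.132197, 6.439928, -2.477156, 11.820000)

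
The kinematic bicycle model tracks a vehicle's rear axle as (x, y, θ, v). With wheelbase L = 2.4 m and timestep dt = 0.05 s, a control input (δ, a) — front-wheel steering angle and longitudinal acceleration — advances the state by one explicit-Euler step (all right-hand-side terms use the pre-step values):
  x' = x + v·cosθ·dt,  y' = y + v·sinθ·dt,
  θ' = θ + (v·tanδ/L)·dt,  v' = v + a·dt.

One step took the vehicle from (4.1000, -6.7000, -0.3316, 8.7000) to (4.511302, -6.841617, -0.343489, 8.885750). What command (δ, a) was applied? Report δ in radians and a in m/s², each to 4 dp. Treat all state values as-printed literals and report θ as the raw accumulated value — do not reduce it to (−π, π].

δ = -0.0655, a = 3.7150

a = (v'−v)/dt = (0.185750)/0.05 = 3.7150
Δθ = θ'−θ = -0.011889;  (v·dt/L) = 8.7000·0.05/2.4 = 0.181250
tan δ = Δθ·L/(v·dt) = -0.065594  →  δ = -0.0655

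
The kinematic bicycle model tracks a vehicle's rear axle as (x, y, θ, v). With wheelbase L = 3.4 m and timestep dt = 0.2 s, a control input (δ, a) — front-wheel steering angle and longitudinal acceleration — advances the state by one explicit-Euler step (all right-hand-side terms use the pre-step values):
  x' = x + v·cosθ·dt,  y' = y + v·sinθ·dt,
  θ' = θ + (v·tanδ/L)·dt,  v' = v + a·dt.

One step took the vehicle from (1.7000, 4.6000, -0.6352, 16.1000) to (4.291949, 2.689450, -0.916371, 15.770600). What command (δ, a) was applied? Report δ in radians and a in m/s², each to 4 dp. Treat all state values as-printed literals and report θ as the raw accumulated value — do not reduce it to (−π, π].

a = (v'−v)/dt = (-0.329400)/0.2 = -1.6470
Δθ = θ'−θ = -0.281171;  (v·dt/L) = 16.1000·0.2/3.4 = 0.947059
tan δ = Δθ·L/(v·dt) = -0.296889  →  δ = -0.2886

δ = -0.2886, a = -1.6470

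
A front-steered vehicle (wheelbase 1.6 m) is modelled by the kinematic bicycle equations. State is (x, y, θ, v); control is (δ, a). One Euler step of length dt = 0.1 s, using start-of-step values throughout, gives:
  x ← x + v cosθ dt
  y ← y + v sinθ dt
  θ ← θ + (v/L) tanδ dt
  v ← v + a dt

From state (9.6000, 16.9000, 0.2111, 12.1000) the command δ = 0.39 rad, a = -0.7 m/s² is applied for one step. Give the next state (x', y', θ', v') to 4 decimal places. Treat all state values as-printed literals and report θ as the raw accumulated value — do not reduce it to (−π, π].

x' = 9.6000 + 12.1000·cos(0.2111)·0.1 = 10.7831
y' = 16.9000 + 12.1000·sin(0.2111)·0.1 = 17.1535
θ' = 0.2111 + (12.1000/1.6)·tan(0.39)·0.1 = 0.5220
v' = 12.1000 − 0.7000·0.1 = 12.0300

(10.7831, 17.1535, 0.5220, 12.0300)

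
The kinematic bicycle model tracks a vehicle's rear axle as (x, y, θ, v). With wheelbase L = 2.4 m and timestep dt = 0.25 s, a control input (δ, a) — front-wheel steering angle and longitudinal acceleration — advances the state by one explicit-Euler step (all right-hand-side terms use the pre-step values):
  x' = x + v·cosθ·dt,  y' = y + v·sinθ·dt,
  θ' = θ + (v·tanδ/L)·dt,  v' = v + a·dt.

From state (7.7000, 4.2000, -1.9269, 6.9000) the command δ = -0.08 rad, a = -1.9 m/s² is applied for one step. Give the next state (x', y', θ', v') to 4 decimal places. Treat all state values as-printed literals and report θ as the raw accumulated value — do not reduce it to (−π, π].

x' = 7.7000 + 6.9000·cos(-1.9269)·0.25 = 7.0986
y' = 4.2000 + 6.9000·sin(-1.9269)·0.25 = 2.5832
θ' = -1.9269 + (6.9000/2.4)·tan(-0.08)·0.25 = -1.9845
v' = 6.9000 − 1.9000·0.25 = 6.4250

(7.0986, 2.5832, -1.9845, 6.4250)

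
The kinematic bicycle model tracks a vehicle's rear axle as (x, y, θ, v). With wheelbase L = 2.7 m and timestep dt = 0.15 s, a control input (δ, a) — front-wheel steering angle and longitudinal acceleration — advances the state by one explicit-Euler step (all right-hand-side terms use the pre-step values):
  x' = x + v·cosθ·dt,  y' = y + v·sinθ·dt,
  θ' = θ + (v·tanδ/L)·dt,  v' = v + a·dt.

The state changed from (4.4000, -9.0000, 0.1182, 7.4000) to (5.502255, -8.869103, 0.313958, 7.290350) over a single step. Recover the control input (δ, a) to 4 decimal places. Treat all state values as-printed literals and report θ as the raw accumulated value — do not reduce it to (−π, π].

δ = 0.4444, a = -0.7310

a = (v'−v)/dt = (-0.109650)/0.15 = -0.7310
Δθ = θ'−θ = 0.195758;  (v·dt/L) = 7.4000·0.15/2.7 = 0.411111
tan δ = Δθ·L/(v·dt) = 0.476168  →  δ = 0.4444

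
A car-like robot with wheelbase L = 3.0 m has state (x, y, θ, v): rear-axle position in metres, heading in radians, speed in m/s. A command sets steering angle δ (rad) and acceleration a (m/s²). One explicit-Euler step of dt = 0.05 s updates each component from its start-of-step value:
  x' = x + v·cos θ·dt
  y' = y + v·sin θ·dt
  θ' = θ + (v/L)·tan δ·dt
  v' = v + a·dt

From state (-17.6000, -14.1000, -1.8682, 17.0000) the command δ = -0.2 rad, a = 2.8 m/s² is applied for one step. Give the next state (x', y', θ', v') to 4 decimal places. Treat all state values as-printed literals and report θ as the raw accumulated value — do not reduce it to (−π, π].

x' = -17.6000 + 17.0000·cos(-1.8682)·0.05 = -17.8491
y' = -14.1000 + 17.0000·sin(-1.8682)·0.05 = -14.9127
θ' = -1.8682 + (17.0000/3.0)·tan(-0.2)·0.05 = -1.9256
v' = 17.0000 + 2.8000·0.05 = 17.1400

(-17.8491, -14.9127, -1.9256, 17.1400)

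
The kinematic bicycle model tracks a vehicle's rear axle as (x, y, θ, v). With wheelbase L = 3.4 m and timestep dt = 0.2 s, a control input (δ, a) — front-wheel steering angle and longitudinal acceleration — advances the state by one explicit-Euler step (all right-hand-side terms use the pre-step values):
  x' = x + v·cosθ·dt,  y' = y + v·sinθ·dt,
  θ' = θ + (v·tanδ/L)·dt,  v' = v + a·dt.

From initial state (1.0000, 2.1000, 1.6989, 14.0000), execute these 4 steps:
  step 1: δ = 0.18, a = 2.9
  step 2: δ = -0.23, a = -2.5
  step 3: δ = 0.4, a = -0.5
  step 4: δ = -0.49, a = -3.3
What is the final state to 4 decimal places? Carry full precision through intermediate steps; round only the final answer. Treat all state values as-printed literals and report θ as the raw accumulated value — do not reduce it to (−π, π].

(-1.5336, 13.0333, 1.5595, 13.3200)

after step 1 (δ=0.18, a=2.9): (0.642290, 4.877057, 1.848757, 14.580000)
after step 2 (δ=-0.23, a=-2.5): (-0.157847, 7.681132, 1.647945, 14.080000)
after step 3 (δ=0.4, a=-0.5): (-0.374882, 10.488756, 1.998117, 13.980000)
after step 4 (δ=-0.49, a=-3.3): (-1.533640, 13.033337, 1.559484, 13.320000)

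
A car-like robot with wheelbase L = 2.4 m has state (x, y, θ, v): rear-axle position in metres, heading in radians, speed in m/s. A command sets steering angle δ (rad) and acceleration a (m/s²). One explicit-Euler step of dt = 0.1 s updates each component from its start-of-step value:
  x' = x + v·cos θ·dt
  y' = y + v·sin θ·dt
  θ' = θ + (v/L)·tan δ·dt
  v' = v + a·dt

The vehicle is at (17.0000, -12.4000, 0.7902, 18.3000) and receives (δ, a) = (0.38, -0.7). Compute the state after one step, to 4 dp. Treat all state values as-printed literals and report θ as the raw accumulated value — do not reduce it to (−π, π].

x' = 17.0000 + 18.3000·cos(0.7902)·0.1 = 18.2878
y' = -12.4000 + 18.3000·sin(0.7902)·0.1 = -11.0998
θ' = 0.7902 + (18.3000/2.4)·tan(0.38)·0.1 = 1.0948
v' = 18.3000 − 0.7000·0.1 = 18.2300

(18.2878, -11.0998, 1.0948, 18.2300)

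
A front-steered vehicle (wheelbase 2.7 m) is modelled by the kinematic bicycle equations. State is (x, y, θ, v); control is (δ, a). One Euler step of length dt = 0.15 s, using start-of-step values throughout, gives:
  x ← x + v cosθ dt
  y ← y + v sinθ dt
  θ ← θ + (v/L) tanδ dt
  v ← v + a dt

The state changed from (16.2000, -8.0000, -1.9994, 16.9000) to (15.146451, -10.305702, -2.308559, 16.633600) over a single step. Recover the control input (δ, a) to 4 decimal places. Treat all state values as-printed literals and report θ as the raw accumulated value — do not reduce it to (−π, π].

a = (v'−v)/dt = (-0.266400)/0.15 = -1.7760
Δθ = θ'−θ = -0.309159;  (v·dt/L) = 16.9000·0.15/2.7 = 0.938889
tan δ = Δθ·L/(v·dt) = -0.329282  →  δ = -0.3181

δ = -0.3181, a = -1.7760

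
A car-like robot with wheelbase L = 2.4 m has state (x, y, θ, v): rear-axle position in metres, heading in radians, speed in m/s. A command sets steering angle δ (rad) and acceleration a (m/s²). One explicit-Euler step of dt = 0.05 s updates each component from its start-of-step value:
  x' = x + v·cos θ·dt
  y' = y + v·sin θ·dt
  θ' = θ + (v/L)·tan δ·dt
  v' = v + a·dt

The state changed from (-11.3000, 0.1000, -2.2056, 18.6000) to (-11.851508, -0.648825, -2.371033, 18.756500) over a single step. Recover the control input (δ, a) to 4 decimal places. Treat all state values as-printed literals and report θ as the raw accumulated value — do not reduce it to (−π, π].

a = (v'−v)/dt = (0.156500)/0.05 = 3.1300
Δθ = θ'−θ = -0.165433;  (v·dt/L) = 18.6000·0.05/2.4 = 0.387500
tan δ = Δθ·L/(v·dt) = -0.426924  →  δ = -0.4035

δ = -0.4035, a = 3.1300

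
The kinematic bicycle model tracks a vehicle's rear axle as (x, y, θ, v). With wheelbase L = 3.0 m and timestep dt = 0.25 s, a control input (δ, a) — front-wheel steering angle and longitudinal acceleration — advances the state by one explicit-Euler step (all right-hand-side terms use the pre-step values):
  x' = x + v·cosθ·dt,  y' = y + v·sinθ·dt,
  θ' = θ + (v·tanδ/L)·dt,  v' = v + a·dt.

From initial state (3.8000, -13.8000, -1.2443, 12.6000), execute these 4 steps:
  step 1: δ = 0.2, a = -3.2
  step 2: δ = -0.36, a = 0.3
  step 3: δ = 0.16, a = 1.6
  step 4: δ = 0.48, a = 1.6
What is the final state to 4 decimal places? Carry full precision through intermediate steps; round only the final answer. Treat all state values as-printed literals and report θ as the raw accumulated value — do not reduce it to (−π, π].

after step 1 (δ=0.2, a=-3.2): (4.810288, -16.783591, -1.031454, 11.800000)
after step 2 (δ=-0.36, a=0.3): (6.325324, -19.314830, -1.401584, 11.875000)
after step 3 (δ=0.16, a=1.6): (6.825279, -22.241179, -1.241886, 12.275000)
after step 4 (δ=0.48, a=1.6): (7.816524, -25.145428, -0.709344, 12.675000)

(7.8165, -25.1454, -0.7093, 12.6750)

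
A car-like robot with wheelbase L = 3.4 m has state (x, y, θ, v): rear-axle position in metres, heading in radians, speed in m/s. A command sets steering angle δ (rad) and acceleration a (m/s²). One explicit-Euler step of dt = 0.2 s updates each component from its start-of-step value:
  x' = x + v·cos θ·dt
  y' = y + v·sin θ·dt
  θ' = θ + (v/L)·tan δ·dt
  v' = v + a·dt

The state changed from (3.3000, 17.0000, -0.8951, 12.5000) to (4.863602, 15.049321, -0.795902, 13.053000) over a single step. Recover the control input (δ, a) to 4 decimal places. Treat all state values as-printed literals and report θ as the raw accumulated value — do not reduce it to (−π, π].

a = (v'−v)/dt = (0.553000)/0.2 = 2.7650
Δθ = θ'−θ = 0.099198;  (v·dt/L) = 12.5000·0.2/3.4 = 0.735294
tan δ = Δθ·L/(v·dt) = 0.134909  →  δ = 0.1341

δ = 0.1341, a = 2.7650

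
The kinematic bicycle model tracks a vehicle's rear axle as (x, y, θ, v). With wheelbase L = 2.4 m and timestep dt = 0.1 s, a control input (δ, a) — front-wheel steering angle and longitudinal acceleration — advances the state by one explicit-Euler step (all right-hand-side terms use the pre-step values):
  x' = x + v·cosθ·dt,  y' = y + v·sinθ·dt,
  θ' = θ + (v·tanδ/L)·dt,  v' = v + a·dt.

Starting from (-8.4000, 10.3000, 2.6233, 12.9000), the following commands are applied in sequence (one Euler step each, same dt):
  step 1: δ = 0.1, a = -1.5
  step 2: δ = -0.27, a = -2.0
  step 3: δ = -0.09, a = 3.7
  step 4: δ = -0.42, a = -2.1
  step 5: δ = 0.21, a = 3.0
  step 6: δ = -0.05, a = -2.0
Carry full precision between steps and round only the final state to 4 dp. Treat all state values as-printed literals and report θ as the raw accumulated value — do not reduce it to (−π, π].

(-14.4204, 14.9366, 2.3284, 12.8100)

after step 1 (δ=0.1, a=-1.5): (-9.520579, 10.939063, 2.677230, 12.750000)
after step 2 (δ=-0.27, a=-2.0): (-10.660566, 11.510076, 2.530202, 12.550000)
after step 3 (δ=-0.09, a=3.7): (-11.688224, 12.230454, 2.483012, 12.920000)
after step 4 (δ=-0.42, a=-2.1): (-12.710017, 13.021152, 2.242607, 12.710000)
after step 5 (δ=0.21, a=3.0): (-13.501093, 14.015958, 2.355484, 13.010000)
after step 6 (δ=-0.05, a=-2.0): (-14.420385, 14.936557, 2.328357, 12.810000)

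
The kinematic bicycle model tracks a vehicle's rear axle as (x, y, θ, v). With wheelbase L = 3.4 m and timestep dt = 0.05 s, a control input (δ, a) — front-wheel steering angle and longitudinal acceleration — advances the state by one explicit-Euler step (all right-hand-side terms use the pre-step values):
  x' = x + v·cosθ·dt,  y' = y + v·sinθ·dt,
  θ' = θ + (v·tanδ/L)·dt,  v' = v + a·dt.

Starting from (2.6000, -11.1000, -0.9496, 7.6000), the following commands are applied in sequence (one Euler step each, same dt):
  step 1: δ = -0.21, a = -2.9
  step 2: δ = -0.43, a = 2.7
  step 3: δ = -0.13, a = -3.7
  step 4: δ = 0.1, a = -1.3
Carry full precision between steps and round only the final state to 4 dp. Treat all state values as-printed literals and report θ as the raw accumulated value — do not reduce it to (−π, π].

(3.4162, -12.3603, -1.0274, 7.3400)

after step 1 (δ=-0.21, a=-2.9): (2.821163, -11.409009, -0.973422, 7.455000)
after step 2 (δ=-0.43, a=2.7): (3.030825, -11.717205, -1.023702, 7.590000)
after step 3 (δ=-0.13, a=-3.7): (3.228244, -12.041313, -1.038294, 7.405000)
after step 4 (δ=0.1, a=-1.3): (3.416217, -12.360298, -1.027368, 7.340000)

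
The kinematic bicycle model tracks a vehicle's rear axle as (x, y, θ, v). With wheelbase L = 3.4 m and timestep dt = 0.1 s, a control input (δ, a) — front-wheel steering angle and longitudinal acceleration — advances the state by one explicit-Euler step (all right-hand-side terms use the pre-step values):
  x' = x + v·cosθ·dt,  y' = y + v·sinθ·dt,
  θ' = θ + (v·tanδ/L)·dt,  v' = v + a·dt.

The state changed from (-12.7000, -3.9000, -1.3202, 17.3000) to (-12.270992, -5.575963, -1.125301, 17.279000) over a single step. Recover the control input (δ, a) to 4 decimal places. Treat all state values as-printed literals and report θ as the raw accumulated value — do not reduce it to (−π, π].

δ = 0.3658, a = -0.2100

a = (v'−v)/dt = (-0.021000)/0.1 = -0.2100
Δθ = θ'−θ = 0.194899;  (v·dt/L) = 17.3000·0.1/3.4 = 0.508824
tan δ = Δθ·L/(v·dt) = 0.383038  →  δ = 0.3658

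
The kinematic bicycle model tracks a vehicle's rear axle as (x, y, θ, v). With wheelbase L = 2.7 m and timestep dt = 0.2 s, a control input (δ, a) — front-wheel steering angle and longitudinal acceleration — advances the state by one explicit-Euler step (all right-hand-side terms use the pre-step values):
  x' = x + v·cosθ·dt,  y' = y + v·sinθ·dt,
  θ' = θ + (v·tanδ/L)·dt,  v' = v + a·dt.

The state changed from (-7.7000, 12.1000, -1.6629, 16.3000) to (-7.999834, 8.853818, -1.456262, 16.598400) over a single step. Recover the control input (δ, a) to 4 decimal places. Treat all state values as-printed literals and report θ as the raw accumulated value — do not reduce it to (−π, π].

δ = 0.1695, a = 1.4920

a = (v'−v)/dt = (0.298400)/0.2 = 1.4920
Δθ = θ'−θ = 0.206638;  (v·dt/L) = 16.3000·0.2/2.7 = 1.207407
tan δ = Δθ·L/(v·dt) = 0.171142  →  δ = 0.1695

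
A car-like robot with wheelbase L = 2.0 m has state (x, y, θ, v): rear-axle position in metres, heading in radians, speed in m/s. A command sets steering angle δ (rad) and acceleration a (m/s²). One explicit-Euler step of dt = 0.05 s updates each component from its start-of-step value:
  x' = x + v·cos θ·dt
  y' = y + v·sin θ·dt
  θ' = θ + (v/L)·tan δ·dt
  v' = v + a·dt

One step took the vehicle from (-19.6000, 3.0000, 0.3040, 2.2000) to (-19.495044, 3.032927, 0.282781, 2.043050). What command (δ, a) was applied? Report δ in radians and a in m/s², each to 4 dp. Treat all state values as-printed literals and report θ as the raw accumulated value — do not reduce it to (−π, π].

a = (v'−v)/dt = (-0.156950)/0.05 = -3.1390
Δθ = θ'−θ = -0.021219;  (v·dt/L) = 2.2000·0.05/2.0 = 0.055000
tan δ = Δθ·L/(v·dt) = -0.385800  →  δ = -0.3682

δ = -0.3682, a = -3.1390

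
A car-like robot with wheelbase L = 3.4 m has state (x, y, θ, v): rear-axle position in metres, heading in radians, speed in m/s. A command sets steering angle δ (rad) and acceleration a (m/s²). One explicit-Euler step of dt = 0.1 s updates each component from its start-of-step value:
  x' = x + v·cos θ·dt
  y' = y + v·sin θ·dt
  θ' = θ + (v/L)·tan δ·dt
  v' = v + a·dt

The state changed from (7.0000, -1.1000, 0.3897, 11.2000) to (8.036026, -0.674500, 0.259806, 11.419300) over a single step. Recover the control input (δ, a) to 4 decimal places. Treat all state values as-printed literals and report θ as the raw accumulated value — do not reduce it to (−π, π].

δ = -0.3756, a = 2.1930

a = (v'−v)/dt = (0.219300)/0.1 = 2.1930
Δθ = θ'−θ = -0.129894;  (v·dt/L) = 11.2000·0.1/3.4 = 0.329412
tan δ = Δθ·L/(v·dt) = -0.394321  →  δ = -0.3756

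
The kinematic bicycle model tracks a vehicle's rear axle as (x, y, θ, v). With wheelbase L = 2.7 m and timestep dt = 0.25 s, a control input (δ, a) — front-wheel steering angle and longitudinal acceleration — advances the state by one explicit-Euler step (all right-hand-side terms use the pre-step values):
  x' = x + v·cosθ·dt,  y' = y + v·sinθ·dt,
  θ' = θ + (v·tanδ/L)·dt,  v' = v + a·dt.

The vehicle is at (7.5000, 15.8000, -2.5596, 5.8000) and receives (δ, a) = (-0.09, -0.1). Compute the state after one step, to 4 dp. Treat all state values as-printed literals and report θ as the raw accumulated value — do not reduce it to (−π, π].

x' = 7.5000 + 5.8000·cos(-2.5596)·0.25 = 6.2887
y' = 15.8000 + 5.8000·sin(-2.5596)·0.25 = 15.0030
θ' = -2.5596 + (5.8000/2.7)·tan(-0.09)·0.25 = -2.6081
v' = 5.8000 − 0.1000·0.25 = 5.7750

(6.2887, 15.0030, -2.6081, 5.7750)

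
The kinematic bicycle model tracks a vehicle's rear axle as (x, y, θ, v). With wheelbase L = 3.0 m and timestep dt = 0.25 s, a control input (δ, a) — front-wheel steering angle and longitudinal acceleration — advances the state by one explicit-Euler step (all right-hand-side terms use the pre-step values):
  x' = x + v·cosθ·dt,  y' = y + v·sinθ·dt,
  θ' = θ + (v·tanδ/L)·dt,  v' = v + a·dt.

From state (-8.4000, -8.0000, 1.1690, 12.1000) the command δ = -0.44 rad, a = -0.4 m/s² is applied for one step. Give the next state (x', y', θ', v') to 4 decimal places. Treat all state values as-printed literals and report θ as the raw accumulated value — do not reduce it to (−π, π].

x' = -8.4000 + 12.1000·cos(1.1690)·0.25 = -7.2170
y' = -8.0000 + 12.1000·sin(1.1690)·0.25 = -5.2159
θ' = 1.1690 + (12.1000/3.0)·tan(-0.44)·0.25 = 0.6943
v' = 12.1000 − 0.4000·0.25 = 12.0000

(-7.2170, -5.2159, 0.6943, 12.0000)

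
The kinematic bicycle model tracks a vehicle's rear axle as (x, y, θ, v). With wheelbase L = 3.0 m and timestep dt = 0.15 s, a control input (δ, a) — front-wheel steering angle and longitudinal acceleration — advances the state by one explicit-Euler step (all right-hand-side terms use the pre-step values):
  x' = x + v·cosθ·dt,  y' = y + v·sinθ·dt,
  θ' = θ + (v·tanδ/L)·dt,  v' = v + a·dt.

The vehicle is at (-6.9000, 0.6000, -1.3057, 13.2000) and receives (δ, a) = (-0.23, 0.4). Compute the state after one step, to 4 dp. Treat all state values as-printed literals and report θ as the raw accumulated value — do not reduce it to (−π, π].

x' = -6.9000 + 13.2000·cos(-1.3057)·0.15 = -6.3812
y' = 0.6000 + 13.2000·sin(-1.3057)·0.15 = -1.3108
θ' = -1.3057 + (13.2000/3.0)·tan(-0.23)·0.15 = -1.4602
v' = 13.2000 + 0.4000·0.15 = 13.2600

(-6.3812, -1.3108, -1.4602, 13.2600)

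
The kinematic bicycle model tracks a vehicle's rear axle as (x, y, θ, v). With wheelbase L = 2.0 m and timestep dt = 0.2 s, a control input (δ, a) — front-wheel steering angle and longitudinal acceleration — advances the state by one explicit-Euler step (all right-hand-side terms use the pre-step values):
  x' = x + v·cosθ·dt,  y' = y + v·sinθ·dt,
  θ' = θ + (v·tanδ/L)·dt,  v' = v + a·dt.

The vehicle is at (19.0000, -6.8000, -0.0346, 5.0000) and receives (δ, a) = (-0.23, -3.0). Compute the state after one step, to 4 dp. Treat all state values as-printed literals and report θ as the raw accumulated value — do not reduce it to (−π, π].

x' = 19.0000 + 5.0000·cos(-0.0346)·0.2 = 19.9994
y' = -6.8000 + 5.0000·sin(-0.0346)·0.2 = -6.8346
θ' = -0.0346 + (5.0000/2.0)·tan(-0.23)·0.2 = -0.1517
v' = 5.0000 − 3.0000·0.2 = 4.4000

(19.9994, -6.8346, -0.1517, 4.4000)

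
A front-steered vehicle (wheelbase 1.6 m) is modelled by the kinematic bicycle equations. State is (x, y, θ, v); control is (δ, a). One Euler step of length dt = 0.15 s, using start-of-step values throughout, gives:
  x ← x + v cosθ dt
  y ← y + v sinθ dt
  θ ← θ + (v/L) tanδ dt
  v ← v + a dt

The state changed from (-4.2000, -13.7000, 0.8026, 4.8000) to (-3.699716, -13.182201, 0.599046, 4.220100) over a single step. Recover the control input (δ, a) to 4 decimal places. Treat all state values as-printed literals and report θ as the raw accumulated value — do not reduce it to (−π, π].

a = (v'−v)/dt = (-0.579900)/0.15 = -3.8660
Δθ = θ'−θ = -0.203554;  (v·dt/L) = 4.8000·0.15/1.6 = 0.450000
tan δ = Δθ·L/(v·dt) = -0.452342  →  δ = -0.4248

δ = -0.4248, a = -3.8660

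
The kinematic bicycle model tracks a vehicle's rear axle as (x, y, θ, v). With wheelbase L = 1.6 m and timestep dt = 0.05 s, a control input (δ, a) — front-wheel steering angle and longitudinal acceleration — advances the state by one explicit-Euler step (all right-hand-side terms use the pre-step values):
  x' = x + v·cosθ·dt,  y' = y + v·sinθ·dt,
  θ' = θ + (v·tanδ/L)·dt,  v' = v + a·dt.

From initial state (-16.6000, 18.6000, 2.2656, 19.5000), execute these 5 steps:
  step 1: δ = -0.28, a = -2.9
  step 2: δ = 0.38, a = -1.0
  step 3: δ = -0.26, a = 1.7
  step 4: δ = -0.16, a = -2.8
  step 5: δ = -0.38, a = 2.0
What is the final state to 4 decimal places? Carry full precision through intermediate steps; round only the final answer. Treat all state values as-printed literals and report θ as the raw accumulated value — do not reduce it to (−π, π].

after step 1 (δ=-0.28, a=-2.9): (-17.224229, 19.348975, 2.090372, 19.355000)
after step 2 (δ=0.38, a=-1.0): (-17.704728, 20.189011, 2.331954, 19.305000)
after step 3 (δ=-0.26, a=1.7): (-18.370519, 20.887889, 2.171468, 19.390000)
after step 4 (δ=-0.16, a=-2.8): (-18.918477, 21.687684, 2.073682, 19.250000)
after step 5 (δ=-0.38, a=2.0): (-19.382360, 22.531022, 1.833410, 19.350000)

(-19.3824, 22.5310, 1.8334, 19.3500)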